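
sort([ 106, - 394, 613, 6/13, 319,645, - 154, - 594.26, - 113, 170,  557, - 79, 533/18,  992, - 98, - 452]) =[ - 594.26, - 452,-394, - 154,-113, - 98, - 79,6/13,533/18,  106, 170,  319, 557, 613, 645, 992 ] 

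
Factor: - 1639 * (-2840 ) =2^3*5^1*11^1*71^1*149^1 = 4654760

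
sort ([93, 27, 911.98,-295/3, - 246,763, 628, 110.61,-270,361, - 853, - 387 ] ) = [ - 853, - 387,  -  270,  -  246,- 295/3 , 27,93, 110.61, 361, 628, 763, 911.98]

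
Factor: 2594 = 2^1* 1297^1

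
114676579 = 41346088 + 73330491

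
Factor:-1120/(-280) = 2^2 = 4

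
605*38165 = 23089825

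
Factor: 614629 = 23^1 * 26723^1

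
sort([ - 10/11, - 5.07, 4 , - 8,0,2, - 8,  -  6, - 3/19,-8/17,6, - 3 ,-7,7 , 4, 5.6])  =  [ - 8, -8, - 7, - 6 ,-5.07,  -  3, - 10/11,-8/17, -3/19,0,2, 4,  4 , 5.6,6  ,  7]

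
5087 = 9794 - 4707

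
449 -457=-8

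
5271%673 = 560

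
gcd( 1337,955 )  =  191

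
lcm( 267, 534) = 534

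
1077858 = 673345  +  404513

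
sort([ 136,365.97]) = [ 136,365.97 ] 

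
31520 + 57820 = 89340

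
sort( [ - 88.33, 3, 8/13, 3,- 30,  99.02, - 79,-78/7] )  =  [ -88.33 ,-79, - 30, - 78/7,8/13,3, 3, 99.02] 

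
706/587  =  706/587 = 1.20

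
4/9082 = 2/4541 = 0.00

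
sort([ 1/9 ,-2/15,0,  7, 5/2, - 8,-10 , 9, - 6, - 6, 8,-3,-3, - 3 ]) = [ - 10, - 8,-6, - 6, - 3, - 3, - 3, - 2/15,  0,1/9,5/2, 7, 8, 9 ] 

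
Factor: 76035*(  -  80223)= -6099755805 = -3^2*5^1*11^2 * 13^1*17^1*  37^1*137^1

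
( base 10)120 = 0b1111000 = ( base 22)5a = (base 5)440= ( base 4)1320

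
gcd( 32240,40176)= 496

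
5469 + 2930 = 8399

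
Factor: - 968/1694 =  - 2^2*7^ (-1) = - 4/7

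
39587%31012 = 8575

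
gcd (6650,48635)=5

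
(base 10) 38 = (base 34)14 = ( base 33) 15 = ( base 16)26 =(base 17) 24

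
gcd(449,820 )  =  1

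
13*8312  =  108056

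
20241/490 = 41 + 151/490 = 41.31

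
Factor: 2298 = 2^1*3^1*383^1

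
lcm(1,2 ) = 2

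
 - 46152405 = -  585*78893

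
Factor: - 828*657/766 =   -  271998/383  =  - 2^1*3^4*23^1*73^1*383^( - 1)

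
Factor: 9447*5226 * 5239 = 2^1*3^2* 13^3*31^1*47^1 * 67^2 = 258649545258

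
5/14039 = 5/14039 = 0.00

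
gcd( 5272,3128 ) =8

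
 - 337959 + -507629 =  - 845588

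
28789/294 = 28789/294 = 97.92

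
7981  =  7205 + 776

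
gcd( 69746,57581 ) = 811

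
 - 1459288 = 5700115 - 7159403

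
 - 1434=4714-6148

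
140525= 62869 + 77656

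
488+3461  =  3949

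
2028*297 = 602316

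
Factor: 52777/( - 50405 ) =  - 5^ ( - 1 )*17^( - 1)*89^1 = - 89/85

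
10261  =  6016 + 4245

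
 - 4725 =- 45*105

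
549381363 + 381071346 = 930452709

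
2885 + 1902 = 4787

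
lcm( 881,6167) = 6167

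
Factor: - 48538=-2^1*7^1*3467^1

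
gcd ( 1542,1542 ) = 1542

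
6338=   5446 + 892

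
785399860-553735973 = 231663887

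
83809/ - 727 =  - 83809/727 = -115.28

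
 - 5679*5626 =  - 31950054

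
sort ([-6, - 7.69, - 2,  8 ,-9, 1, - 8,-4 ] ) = [-9,  -  8,-7.69,-6,-4, - 2 , 1,8]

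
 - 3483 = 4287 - 7770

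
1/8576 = 1/8576 = 0.00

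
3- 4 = - 1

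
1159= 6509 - 5350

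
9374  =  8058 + 1316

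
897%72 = 33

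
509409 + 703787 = 1213196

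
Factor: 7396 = 2^2*43^2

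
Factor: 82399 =17^1*37^1 * 131^1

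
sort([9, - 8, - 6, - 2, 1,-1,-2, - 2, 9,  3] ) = [ - 8, - 6, -2, - 2, - 2, - 1 , 1,  3,9,9]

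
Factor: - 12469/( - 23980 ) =2^ ( - 2)*5^( - 1) * 11^(-1 )*37^1*109^( - 1)*337^1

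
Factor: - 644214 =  - 2^1*3^1*19^1* 5651^1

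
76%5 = 1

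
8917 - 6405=2512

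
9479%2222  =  591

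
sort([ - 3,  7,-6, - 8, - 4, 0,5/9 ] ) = [ - 8, - 6, - 4, - 3,0,5/9,7]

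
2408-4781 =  - 2373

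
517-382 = 135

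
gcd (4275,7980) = 285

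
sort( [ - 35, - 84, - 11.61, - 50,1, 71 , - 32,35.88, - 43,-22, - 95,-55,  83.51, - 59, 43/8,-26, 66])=[ - 95, - 84 , - 59 ,  -  55, - 50, - 43, - 35, - 32, - 26  ,  -  22,  -  11.61, 1, 43/8, 35.88, 66, 71, 83.51]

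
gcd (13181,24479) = 1883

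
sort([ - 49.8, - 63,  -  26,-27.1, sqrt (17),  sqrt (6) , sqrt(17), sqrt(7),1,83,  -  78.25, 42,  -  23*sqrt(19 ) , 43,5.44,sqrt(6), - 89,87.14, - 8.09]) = [  -  23 * sqrt(19),  -  89, - 78.25,  -  63,  -  49.8,  -  27.1,- 26, - 8.09, 1 , sqrt(6), sqrt(6), sqrt(7 ),sqrt(17 ), sqrt(17) , 5.44 , 42,43,83,87.14 ]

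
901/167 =901/167 = 5.40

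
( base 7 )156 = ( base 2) 1011010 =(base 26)3c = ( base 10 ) 90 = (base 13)6c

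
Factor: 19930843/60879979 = 19930843^1* 60879979^( - 1) 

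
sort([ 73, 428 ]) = [ 73 , 428]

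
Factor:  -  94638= -2^1 * 3^1*15773^1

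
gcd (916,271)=1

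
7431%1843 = 59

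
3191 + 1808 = 4999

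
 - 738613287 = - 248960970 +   -  489652317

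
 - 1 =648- 649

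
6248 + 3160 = 9408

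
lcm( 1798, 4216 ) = 122264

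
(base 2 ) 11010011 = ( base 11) 182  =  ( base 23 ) 94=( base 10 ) 211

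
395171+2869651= 3264822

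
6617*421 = 2785757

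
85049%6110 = 5619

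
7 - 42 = - 35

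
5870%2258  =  1354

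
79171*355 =28105705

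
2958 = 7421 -4463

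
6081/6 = 1013+1/2 = 1013.50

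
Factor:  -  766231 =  - 766231^1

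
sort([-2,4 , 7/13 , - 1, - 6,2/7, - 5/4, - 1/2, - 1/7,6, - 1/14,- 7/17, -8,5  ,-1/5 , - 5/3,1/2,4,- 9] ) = [ - 9, - 8, - 6, - 2, -5/3,  -  5/4, -1, - 1/2, - 7/17,-1/5,-1/7,-1/14,2/7,1/2, 7/13,4,4, 5,6 ]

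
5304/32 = 165 +3/4 = 165.75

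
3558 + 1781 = 5339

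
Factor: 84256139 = 11^1*1223^1*6263^1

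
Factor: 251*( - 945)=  - 237195 =- 3^3*5^1*7^1*251^1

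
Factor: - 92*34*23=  - 2^3*17^1*23^2 = - 71944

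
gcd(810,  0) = 810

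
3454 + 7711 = 11165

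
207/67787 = 207/67787 = 0.00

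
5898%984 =978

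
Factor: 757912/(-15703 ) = -2^3*41^( - 1 )*211^1*383^(  -  1)*449^1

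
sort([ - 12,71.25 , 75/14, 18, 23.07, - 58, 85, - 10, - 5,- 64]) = [  -  64, - 58, - 12, - 10, - 5, 75/14,18, 23.07,71.25,85]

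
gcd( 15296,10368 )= 64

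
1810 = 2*905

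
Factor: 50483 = 19^1*2657^1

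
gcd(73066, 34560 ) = 2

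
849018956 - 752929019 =96089937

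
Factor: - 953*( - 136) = 2^3*17^1*953^1  =  129608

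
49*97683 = 4786467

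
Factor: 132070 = 2^1*5^1*47^1*281^1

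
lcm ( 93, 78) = 2418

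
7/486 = 7/486 = 0.01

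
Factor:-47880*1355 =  - 2^3*3^2*5^2*7^1*19^1*271^1 = -64877400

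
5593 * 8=44744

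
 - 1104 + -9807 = -10911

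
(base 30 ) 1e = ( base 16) 2c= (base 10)44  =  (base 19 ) 26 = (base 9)48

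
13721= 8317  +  5404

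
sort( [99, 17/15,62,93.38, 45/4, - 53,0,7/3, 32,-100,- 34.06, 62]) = [-100, - 53  , - 34.06,0,17/15,  7/3, 45/4, 32,62,62,93.38,99]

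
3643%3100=543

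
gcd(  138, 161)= 23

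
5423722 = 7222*751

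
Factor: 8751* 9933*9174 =797437867842=2^1*3^3*7^1 * 11^2*43^1*139^1*2917^1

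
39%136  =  39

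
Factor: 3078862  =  2^1 *233^1 * 6607^1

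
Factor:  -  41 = -41^1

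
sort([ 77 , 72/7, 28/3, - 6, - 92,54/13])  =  [- 92, -6,54/13, 28/3,72/7, 77]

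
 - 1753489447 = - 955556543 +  - 797932904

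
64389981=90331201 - 25941220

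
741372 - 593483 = 147889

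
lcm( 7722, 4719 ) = 84942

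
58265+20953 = 79218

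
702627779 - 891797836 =- 189170057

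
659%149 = 63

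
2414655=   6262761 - 3848106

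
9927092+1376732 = 11303824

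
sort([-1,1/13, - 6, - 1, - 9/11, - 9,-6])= [ - 9, - 6 ,  -  6, - 1, - 1, - 9/11,1/13 ]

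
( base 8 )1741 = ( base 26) 1c5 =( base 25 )1ei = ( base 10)993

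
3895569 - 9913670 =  - 6018101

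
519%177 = 165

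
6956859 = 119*58461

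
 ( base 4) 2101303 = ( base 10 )9331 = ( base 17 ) 1f4f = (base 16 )2473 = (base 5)244311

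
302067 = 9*33563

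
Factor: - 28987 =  - 7^1  *41^1 *101^1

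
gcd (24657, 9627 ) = 3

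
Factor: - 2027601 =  - 3^2*225289^1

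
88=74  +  14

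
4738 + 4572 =9310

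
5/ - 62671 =-5/62671 = -  0.00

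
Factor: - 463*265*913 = -112020535 = - 5^1*  11^1*53^1 * 83^1*463^1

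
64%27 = 10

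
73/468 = 73/468 = 0.16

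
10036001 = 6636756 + 3399245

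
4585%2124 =337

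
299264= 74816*4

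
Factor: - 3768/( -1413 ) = 2^3 * 3^( -1 ) = 8/3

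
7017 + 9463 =16480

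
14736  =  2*7368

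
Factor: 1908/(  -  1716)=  - 159/143 = - 3^1 * 11^(  -  1 )  *13^( - 1 )*53^1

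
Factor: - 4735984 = - 2^4*11^1*71^1*379^1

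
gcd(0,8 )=8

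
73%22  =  7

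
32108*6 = 192648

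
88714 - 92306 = -3592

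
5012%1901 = 1210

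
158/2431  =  158/2431 = 0.06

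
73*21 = 1533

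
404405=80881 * 5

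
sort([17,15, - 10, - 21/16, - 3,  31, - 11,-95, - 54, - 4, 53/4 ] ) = [ - 95,-54, - 11, -10, - 4, - 3,-21/16, 53/4,15, 17, 31 ] 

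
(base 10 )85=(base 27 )34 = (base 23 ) 3G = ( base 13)67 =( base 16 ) 55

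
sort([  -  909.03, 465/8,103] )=[ - 909.03, 465/8,103]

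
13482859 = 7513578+5969281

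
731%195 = 146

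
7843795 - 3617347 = 4226448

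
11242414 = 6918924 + 4323490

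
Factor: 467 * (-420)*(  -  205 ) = 2^2*3^1*5^2*7^1 *41^1*467^1 = 40208700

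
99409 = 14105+85304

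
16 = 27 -11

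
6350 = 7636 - 1286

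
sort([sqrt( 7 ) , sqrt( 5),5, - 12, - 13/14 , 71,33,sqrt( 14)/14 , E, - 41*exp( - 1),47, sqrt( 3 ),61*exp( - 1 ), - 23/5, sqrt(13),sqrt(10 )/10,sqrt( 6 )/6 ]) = [ - 41*exp( - 1), - 12, - 23/5, -13/14,  sqrt(14)/14,sqrt( 10)/10,sqrt(6)/6, sqrt( 3),  sqrt( 5 ),sqrt( 7 ), E, sqrt(13 ),5, 61*exp(  -  1),33, 47, 71 ]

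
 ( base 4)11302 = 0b101110010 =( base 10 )370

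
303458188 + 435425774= 738883962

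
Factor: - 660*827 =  - 2^2 * 3^1*5^1*11^1*827^1 = - 545820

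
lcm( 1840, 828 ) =16560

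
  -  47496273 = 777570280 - 825066553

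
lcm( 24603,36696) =2165064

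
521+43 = 564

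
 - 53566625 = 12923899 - 66490524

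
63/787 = 63/787 = 0.08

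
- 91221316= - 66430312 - 24791004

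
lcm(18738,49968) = 149904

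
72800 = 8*9100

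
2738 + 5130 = 7868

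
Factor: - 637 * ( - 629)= 400673 = 7^2*13^1 * 17^1*37^1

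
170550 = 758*225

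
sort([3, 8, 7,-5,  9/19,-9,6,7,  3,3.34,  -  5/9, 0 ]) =[ - 9, - 5, - 5/9,0, 9/19,3,3, 3.34,  6, 7, 7,8 ]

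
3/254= 3/254 = 0.01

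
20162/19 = 20162/19  =  1061.16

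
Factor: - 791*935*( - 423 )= 3^2*5^1*7^1*11^1*17^1*47^1 *113^1 = 312844455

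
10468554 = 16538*633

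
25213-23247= 1966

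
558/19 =29 + 7/19 = 29.37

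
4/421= 4/421=0.01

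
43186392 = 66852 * 646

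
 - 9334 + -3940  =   - 13274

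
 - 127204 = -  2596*49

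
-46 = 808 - 854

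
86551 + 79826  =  166377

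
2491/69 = 2491/69 = 36.10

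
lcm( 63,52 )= 3276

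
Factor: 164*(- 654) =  - 107256=- 2^3*3^1 * 41^1 * 109^1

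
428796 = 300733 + 128063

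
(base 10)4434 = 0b1000101010010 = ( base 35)3lo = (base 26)6EE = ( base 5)120214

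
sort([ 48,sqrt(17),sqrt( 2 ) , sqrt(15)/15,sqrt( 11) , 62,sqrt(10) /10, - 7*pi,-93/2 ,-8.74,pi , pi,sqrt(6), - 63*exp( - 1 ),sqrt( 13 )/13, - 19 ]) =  [ - 93/2,  -  63*exp( - 1 ),  -  7*pi, - 19, - 8.74,sqrt(15 )/15,sqrt(13) /13 , sqrt (10 ) /10,sqrt(2),sqrt(6),pi,pi, sqrt(11), sqrt(17 ), 48, 62 ]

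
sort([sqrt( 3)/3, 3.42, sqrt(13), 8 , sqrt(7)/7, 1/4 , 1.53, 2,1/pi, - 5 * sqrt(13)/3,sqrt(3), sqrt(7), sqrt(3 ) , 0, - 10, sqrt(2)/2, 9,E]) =[ - 10, - 5*sqrt ( 13) /3, 0,1/4, 1/pi, sqrt(7)/7,sqrt(3) /3 , sqrt( 2)/2, 1.53, sqrt( 3),sqrt(3 ) , 2,  sqrt(7), E, 3.42, sqrt( 13 ),  8, 9] 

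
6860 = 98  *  70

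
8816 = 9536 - 720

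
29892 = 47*636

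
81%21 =18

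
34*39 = 1326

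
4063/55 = 4063/55= 73.87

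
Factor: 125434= 2^1*59^1*1063^1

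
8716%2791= 343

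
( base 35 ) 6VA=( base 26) ccl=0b10000011111101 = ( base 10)8445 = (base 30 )9BF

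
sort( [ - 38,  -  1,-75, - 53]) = [ - 75, - 53, - 38, - 1]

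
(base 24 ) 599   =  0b110000100001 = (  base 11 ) 2373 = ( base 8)6041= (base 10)3105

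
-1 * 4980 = -4980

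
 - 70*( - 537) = 37590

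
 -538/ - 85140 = 269/42570 = 0.01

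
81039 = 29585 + 51454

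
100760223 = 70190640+30569583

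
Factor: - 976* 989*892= -861015488 = - 2^6*23^1* 43^1*61^1*223^1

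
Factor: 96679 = 11^2*17^1*47^1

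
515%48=35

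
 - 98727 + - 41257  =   - 139984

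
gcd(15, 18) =3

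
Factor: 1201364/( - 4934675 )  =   - 2^2 * 5^(  -  2 )*17^( - 2 )*157^1*683^ ( - 1)*1913^1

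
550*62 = 34100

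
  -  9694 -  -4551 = -5143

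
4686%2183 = 320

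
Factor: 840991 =840991^1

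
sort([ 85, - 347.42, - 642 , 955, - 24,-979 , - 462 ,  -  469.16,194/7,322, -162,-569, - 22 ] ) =[  -  979, - 642, - 569, - 469.16, - 462, - 347.42, - 162 , - 24, - 22, 194/7, 85, 322 , 955]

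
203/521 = 203/521 = 0.39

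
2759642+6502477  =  9262119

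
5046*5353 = 27011238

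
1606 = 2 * 803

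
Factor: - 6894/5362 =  - 3^2*7^( - 1)= - 9/7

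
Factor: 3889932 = 2^2*3^1 * 324161^1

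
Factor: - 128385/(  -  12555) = 317/31 = 31^( - 1)*317^1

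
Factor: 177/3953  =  3^1*67^(-1 ) = 3/67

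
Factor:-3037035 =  - 3^1*5^1* 23^1*8803^1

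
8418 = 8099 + 319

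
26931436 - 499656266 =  - 472724830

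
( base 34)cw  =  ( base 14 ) 236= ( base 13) 27B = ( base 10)440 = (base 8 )670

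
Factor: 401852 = 2^2*11^1 * 9133^1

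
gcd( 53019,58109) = 1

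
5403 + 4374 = 9777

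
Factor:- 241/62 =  - 2^ ( - 1)*31^( - 1 )*241^1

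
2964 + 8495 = 11459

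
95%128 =95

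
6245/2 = 6245/2 = 3122.50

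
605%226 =153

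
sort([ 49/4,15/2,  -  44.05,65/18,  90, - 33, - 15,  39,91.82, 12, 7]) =[ - 44.05, - 33,-15,65/18,7, 15/2 , 12,49/4  ,  39 , 90,91.82]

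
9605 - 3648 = 5957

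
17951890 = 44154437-26202547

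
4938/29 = 4938/29=   170.28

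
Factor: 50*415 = 20750=2^1* 5^3*83^1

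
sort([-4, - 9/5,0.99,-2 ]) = [-4 ,-2, - 9/5, 0.99]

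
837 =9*93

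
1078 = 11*98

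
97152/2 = 48576= 48576.00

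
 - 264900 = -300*883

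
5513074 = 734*7511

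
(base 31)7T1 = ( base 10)7627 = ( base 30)8E7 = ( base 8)16713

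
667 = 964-297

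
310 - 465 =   -  155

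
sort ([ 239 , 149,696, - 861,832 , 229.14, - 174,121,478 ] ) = [ - 861,- 174,121,149,229.14 , 239,478,  696, 832]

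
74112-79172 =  - 5060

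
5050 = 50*101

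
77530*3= 232590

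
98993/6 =98993/6= 16498.83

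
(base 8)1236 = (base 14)35c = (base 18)214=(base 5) 10140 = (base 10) 670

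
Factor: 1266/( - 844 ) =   -  3/2 = - 2^(  -  1 ) * 3^1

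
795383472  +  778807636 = 1574191108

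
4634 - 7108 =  - 2474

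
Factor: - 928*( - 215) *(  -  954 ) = -2^6*3^2 * 5^1*29^1*43^1 * 53^1 =- 190342080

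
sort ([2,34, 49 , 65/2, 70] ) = [ 2,65/2, 34,  49,  70]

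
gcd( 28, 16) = 4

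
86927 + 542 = 87469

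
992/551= 992/551= 1.80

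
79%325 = 79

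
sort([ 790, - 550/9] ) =[-550/9, 790]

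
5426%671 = 58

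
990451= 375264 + 615187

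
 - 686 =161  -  847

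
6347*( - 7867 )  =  -49931849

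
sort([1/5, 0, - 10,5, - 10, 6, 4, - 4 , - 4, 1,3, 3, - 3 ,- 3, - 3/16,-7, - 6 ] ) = [ - 10, - 10 , - 7,  -  6, - 4, - 4, - 3,-3,-3/16, 0,1/5,  1, 3, 3, 4,5,6] 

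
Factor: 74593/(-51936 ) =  - 2^(-5 )*3^(-1 ) *97^1*541^ ( - 1 )*769^1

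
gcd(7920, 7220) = 20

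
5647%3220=2427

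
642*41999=26963358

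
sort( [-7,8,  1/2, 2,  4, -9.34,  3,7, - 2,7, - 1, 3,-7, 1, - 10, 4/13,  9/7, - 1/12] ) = [ - 10,-9.34, - 7, - 7 , - 2,-1, - 1/12,4/13 , 1/2, 1, 9/7,2,  3,3, 4 , 7,7, 8 ] 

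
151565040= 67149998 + 84415042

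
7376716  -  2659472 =4717244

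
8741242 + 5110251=13851493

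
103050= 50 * 2061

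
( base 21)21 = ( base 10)43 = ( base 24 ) 1J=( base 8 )53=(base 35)18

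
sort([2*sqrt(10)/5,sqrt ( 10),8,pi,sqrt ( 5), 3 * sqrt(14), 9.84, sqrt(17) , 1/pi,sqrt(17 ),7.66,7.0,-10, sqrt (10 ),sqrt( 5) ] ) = [ - 10,1/pi,2*sqrt(10)/5,sqrt( 5),sqrt( 5 ),pi,sqrt( 10),sqrt(10 ) , sqrt (17 ) , sqrt( 17), 7.0,7.66 , 8,  9.84,3*sqrt(14 )]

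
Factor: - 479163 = - 3^1 * 159721^1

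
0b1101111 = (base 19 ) 5g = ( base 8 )157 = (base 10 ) 111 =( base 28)3R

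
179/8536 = 179/8536  =  0.02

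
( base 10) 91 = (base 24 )3j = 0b1011011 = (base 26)3d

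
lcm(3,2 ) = 6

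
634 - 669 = -35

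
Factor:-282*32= -9024 = -2^6 * 3^1*47^1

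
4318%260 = 158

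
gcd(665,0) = 665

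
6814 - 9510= - 2696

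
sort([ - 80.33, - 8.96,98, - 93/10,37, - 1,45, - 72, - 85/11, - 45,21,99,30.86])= [ - 80.33, - 72, - 45, - 93/10,-8.96, - 85/11,-1,21,30.86,37 , 45  ,  98,99 ] 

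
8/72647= 8/72647 = 0.00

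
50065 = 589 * 85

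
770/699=770/699 = 1.10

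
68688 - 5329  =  63359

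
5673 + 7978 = 13651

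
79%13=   1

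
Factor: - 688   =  - 2^4*43^1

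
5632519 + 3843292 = 9475811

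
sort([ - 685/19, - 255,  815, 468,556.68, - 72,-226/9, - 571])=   [ - 571, - 255, - 72, -685/19, - 226/9,468, 556.68,815]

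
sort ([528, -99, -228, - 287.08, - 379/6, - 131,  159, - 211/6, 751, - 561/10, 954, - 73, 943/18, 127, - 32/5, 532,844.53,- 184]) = [ - 287.08,- 228,-184,-131, - 99 , - 73, - 379/6, -561/10 , - 211/6, - 32/5,  943/18, 127 , 159, 528, 532, 751,844.53 , 954]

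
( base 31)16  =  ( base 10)37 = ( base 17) 23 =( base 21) 1g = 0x25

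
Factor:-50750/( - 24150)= 145/69=3^(  -  1) * 5^1*23^( - 1 )*29^1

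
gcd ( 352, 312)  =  8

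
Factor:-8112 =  -2^4*3^1*13^2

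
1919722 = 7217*266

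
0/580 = 0 = 0.00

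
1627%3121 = 1627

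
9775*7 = 68425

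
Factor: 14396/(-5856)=-2^( - 3)*3^(-1) * 59^1  =  -  59/24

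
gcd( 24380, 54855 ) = 6095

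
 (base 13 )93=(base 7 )231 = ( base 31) 3r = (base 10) 120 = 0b1111000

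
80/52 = 20/13= 1.54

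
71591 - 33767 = 37824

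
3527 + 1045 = 4572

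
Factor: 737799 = 3^1*331^1* 743^1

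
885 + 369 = 1254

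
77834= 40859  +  36975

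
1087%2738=1087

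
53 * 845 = 44785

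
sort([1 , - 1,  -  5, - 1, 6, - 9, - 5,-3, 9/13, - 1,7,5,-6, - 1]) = [ - 9, - 6,-5 ,  -  5, - 3,-1,-1, - 1,-1,9/13, 1, 5, 6, 7] 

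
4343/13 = 334  +  1/13 = 334.08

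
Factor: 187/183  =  3^( - 1 ) * 11^1*17^1 * 61^( - 1 ) 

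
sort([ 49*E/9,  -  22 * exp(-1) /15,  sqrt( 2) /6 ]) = [ - 22*exp( - 1 )/15, sqrt( 2)/6, 49*E/9 ]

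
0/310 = 0  =  0.00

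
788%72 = 68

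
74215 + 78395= 152610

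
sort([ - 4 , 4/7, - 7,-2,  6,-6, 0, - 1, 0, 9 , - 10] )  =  [ - 10,-7,-6, - 4,-2,-1, 0 , 0, 4/7,6, 9]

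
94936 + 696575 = 791511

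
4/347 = 4/347 = 0.01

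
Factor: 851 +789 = 1640 = 2^3 *5^1  *  41^1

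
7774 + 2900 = 10674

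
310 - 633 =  - 323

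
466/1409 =466/1409 = 0.33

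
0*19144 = 0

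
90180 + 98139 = 188319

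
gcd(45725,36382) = 1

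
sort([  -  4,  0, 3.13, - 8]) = [- 8, - 4, 0, 3.13]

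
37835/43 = 37835/43 = 879.88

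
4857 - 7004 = - 2147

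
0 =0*8560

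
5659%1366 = 195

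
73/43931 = 73/43931 = 0.00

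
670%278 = 114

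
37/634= 37/634 = 0.06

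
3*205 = 615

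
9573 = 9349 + 224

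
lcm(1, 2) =2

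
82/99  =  82/99= 0.83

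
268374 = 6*44729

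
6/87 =2/29 = 0.07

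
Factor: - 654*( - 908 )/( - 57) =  - 2^3*19^( - 1)*109^1*227^1 = -  197944/19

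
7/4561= 7/4561 = 0.00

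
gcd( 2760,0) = 2760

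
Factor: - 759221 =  - 19^1*31^1*1289^1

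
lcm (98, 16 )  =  784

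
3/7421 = 3/7421=   0.00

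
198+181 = 379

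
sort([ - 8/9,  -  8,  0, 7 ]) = [ - 8, - 8/9, 0,  7]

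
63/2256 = 21/752=0.03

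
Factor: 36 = 2^2*3^2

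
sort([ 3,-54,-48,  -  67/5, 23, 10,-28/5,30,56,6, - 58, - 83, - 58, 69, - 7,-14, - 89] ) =[-89, - 83, - 58,-58,- 54, - 48, - 14, -67/5, - 7,-28/5 , 3, 6, 10 , 23,30, 56, 69]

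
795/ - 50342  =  -1 + 49547/50342 = -0.02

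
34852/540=8713/135  =  64.54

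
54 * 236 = 12744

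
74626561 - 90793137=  - 16166576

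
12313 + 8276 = 20589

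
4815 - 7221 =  - 2406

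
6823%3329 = 165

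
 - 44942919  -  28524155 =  - 73467074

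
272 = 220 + 52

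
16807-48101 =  - 31294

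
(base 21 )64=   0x82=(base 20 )6a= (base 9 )154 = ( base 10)130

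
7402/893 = 7402/893 = 8.29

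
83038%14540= 10338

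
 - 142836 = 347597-490433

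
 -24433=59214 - 83647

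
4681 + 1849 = 6530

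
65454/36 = 1818+1/6 =1818.17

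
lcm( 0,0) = 0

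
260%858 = 260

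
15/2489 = 15/2489 =0.01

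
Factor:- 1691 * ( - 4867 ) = 19^1* 31^1*89^1*157^1  =  8230097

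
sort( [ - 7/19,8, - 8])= [ - 8, - 7/19  ,  8 ]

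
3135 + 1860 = 4995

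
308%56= 28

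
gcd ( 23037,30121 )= 7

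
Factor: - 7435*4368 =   -  2^4 *3^1*5^1*7^1*13^1*1487^1   =  - 32476080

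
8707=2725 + 5982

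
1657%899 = 758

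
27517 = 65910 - 38393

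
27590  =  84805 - 57215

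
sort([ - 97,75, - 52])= [-97, - 52, 75]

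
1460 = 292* 5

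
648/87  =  216/29 = 7.45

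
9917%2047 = 1729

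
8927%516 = 155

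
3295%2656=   639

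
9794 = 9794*1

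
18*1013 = 18234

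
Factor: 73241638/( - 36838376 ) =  - 2^(- 2)*4604797^( - 1)*36620819^1 = - 36620819/18419188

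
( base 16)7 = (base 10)7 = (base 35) 7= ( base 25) 7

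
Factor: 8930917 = 8930917^1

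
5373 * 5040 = 27079920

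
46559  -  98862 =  - 52303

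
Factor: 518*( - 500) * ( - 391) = 2^3*5^3*7^1*17^1*23^1*37^1 = 101269000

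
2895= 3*965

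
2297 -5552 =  - 3255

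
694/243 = 694/243 = 2.86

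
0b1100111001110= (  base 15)1e56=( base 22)de6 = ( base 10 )6606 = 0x19CE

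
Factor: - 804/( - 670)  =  6/5= 2^1*3^1*5^ (- 1 ) 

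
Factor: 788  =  2^2*197^1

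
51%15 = 6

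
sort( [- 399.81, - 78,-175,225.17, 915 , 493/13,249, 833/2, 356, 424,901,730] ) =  [ - 399.81, - 175, - 78,  493/13,225.17 , 249,356, 833/2,424,730,901,915 ]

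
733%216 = 85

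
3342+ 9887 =13229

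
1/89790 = 1/89790=0.00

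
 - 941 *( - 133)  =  125153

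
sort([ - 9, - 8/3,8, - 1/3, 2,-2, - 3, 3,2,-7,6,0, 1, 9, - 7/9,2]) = [ - 9, - 7, - 3, - 8/3, - 2, -7/9 , - 1/3, 0  ,  1, 2,2,  2,3, 6,  8, 9] 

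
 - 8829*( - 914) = 8069706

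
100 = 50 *2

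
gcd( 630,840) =210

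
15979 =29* 551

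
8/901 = 8/901 =0.01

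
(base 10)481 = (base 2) 111100001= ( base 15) 221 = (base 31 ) FG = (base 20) 141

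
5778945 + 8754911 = 14533856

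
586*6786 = 3976596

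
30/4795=6/959  =  0.01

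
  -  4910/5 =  - 982 = - 982.00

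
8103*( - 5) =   -  40515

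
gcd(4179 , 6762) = 21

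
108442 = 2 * 54221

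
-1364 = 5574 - 6938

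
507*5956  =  3019692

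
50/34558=25/17279 = 0.00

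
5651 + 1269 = 6920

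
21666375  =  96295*225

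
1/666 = 1/666 = 0.00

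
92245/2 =46122+ 1/2 = 46122.50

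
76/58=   1+9/29 = 1.31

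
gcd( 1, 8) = 1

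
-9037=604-9641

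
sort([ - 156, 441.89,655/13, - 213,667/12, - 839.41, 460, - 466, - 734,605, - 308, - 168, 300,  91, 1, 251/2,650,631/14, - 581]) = [ - 839.41, - 734, - 581, - 466, - 308 , - 213, - 168 , - 156 , 1, 631/14,655/13,667/12,91, 251/2 , 300, 441.89,460,605, 650]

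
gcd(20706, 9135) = 609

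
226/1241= 226/1241= 0.18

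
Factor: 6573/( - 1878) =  - 7/2 = - 2^(-1)*7^1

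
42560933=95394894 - 52833961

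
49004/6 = 24502/3 = 8167.33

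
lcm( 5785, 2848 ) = 185120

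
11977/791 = 1711/113 = 15.14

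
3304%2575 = 729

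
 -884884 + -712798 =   -  1597682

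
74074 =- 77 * (  -  962 )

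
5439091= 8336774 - 2897683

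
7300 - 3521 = 3779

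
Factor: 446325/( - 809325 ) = -541/981 = -  3^ (-2) *109^( -1)*541^1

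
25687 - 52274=- 26587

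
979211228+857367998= 1836579226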